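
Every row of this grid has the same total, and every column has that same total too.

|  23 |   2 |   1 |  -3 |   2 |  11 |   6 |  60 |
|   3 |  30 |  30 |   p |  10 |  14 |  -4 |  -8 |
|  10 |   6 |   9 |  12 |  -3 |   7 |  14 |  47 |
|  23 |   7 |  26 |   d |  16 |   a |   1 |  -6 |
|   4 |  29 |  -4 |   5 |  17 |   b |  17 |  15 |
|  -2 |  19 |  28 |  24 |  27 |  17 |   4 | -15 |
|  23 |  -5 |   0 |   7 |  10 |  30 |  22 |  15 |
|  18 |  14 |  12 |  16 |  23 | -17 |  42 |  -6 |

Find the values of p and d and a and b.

Rows 1 and 3 both sum to 102, so that's the common total.
Row 5: 4 + 29 − 4 + 5 + 17 + 17 + 15 = 83, so its missing entry is 102 − 83 = 19.
Row 2: 3 + 30 + 30 + 10 + 14 − 4 − 8 = 75, so its missing entry is 102 − 75 = 27.
Column 4: -3 + 27 + 12 + 5 + 24 + 7 + 16 = 88, so its missing entry is 102 − 88 = 14.
Row 4: 23 + 7 + 26 + 14 + 16 + 1 − 6 = 81, so its missing entry is 102 − 81 = 21.

p = 27, d = 14, a = 21, b = 19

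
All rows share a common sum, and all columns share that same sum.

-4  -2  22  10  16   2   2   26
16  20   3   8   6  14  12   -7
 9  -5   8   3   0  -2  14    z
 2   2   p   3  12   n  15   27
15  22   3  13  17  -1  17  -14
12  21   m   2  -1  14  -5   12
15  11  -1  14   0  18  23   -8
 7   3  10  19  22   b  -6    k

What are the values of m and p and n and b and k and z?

Rows 1 and 2 both sum to 72, so that's the common total.
Row 3: 9 − 5 + 8 + 3 + 0 − 2 + 14 = 27, so its missing entry is 72 − 27 = 45.
Column 8: 26 − 7 + 45 + 27 − 14 + 12 − 8 = 81, so its missing entry is 72 − 81 = -9.
Row 8: 7 + 3 + 10 + 19 + 22 − 6 − 9 = 46, so its missing entry is 72 − 46 = 26.
Column 6: 2 + 14 − 2 − 1 + 14 + 18 + 26 = 71, so its missing entry is 72 − 71 = 1.
Row 4: 2 + 2 + 3 + 12 + 1 + 15 + 27 = 62, so its missing entry is 72 − 62 = 10.
Row 6: 12 + 21 + 2 − 1 + 14 − 5 + 12 = 55, so its missing entry is 72 − 55 = 17.

m = 17, p = 10, n = 1, b = 26, k = -9, z = 45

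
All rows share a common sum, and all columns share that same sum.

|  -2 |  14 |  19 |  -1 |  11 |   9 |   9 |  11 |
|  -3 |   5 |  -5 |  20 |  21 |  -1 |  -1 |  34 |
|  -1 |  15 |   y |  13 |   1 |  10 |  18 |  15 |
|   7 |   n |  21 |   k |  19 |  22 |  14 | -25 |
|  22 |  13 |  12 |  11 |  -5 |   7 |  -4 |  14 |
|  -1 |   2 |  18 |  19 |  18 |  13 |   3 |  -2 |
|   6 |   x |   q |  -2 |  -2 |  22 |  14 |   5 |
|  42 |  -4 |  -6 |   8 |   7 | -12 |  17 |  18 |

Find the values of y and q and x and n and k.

y = -1, q = 12, x = 15, n = 10, k = 2

Rows 1 and 2 both sum to 70, so that's the common total.
The known cells in column 4 total 68, leaving 70 − 68 = 2 for the blank.
The known cells in row 4 total 60, leaving 70 − 60 = 10 for the blank.
The known cells in column 2 total 55, leaving 70 − 55 = 15 for the blank.
The known cells in row 7 total 58, leaving 70 − 58 = 12 for the blank.
The known cells in row 3 total 71, leaving 70 − 71 = -1 for the blank.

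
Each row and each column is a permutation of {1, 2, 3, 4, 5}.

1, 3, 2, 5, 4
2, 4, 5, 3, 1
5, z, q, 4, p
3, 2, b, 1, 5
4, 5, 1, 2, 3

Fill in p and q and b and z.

For row 4, column 3: row 4 already has {1, 2, 3, 5}; that leaves 4.
For row 3, column 2: column 2 already has {2, 3, 4, 5}; that leaves 1.
Cell (3,5): column 5 already has {1, 3, 4, 5} → 2.
At (row 3, col 3): row 3 already has {1, 2, 4, 5}, so the value is 3.

p = 2, q = 3, b = 4, z = 1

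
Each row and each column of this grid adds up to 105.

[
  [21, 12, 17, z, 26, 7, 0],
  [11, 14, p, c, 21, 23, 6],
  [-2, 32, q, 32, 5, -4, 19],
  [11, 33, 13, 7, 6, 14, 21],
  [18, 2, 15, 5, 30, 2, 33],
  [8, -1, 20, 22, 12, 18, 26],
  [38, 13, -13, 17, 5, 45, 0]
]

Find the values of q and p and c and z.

q = 23, p = 30, c = 0, z = 22

Row 1 has 21 + 12 + 17 + 26 + 7 + 0 = 83; the blank must be 105 − 83 = 22.
Column 4 has 22 + 32 + 7 + 5 + 22 + 17 = 105; the blank must be 105 − 105 = 0.
Row 2 has 11 + 14 + 0 + 21 + 23 + 6 = 75; the blank must be 105 − 75 = 30.
Row 3 has -2 + 32 + 32 + 5 − 4 + 19 = 82; the blank must be 105 − 82 = 23.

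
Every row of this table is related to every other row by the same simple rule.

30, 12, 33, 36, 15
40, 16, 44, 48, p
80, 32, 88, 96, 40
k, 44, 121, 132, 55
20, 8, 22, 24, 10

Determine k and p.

k = 110, p = 20

Each row is a constant multiple of every other row — this is a multiplication table with the headers hidden.
Row 4 is 44/12 = 11/3 times row 1, so its entry in column 1 is 30 × 11/3 = 110.
Row 2 is 16/12 = 4/3 times row 1, so its entry in column 5 is 15 × 4/3 = 20.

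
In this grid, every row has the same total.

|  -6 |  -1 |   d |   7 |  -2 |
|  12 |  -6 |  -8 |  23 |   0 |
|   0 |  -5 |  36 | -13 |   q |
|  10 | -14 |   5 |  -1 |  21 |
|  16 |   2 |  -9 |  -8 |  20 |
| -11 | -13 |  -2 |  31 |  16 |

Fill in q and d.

q = 3, d = 23

Row 2 sums to 21 and so does row 6; that's the common total.
In row 3 the known cells total 18, leaving 21 − 18 = 3.
In row 1 the known cells total -2, leaving 21 − (-2) = 23.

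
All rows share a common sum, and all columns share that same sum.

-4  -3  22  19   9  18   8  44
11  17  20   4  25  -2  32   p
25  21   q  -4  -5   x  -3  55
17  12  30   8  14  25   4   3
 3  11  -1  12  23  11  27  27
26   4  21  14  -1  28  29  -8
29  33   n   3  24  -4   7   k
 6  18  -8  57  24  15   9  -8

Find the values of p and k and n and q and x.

p = 6, k = -6, n = 27, q = 2, x = 22

Rows 1 and 4 both sum to 113, so that's the common total.
Row 2 has 11 + 17 + 20 + 4 + 25 − 2 + 32 = 107; the blank must be 113 − 107 = 6.
Column 8 has 44 + 6 + 55 + 3 + 27 − 8 − 8 = 119; the blank must be 113 − 119 = -6.
Row 7 has 29 + 33 + 3 + 24 − 4 + 7 − 6 = 86; the blank must be 113 − 86 = 27.
Column 3 has 22 + 20 + 30 − 1 + 21 + 27 − 8 = 111; the blank must be 113 − 111 = 2.
Row 3 has 25 + 21 + 2 − 4 − 5 − 3 + 55 = 91; the blank must be 113 − 91 = 22.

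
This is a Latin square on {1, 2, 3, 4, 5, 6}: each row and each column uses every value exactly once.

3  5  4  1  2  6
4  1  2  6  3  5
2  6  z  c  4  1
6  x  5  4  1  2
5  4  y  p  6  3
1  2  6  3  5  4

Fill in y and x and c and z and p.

For row 4, column 2: row 4 already has {1, 2, 4, 5, 6}; that leaves 3.
At (row 5, col 4): row 5 is missing {1, 2} and column 4 is missing {2, 5}, so the value is 2.
At (row 5, col 3): row 5 already has {2, 3, 4, 5, 6}, so the value is 1.
At (row 3, col 4): column 4 already has {1, 2, 3, 4, 6}, so the value is 5.
At (row 3, col 3): row 3 already has {1, 2, 4, 5, 6}, so the value is 3.

y = 1, x = 3, c = 5, z = 3, p = 2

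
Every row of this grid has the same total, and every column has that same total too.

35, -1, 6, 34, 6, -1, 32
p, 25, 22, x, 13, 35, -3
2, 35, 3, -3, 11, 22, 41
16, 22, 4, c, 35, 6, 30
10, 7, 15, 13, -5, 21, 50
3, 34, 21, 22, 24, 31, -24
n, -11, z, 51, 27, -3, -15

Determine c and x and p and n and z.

c = -2, x = -4, p = 23, n = 22, z = 40

Rows 1 and 3 both sum to 111, so that's the common total.
Column 3 has 6 + 22 + 3 + 4 + 15 + 21 = 71; the blank must be 111 − 71 = 40.
Row 4 has 16 + 22 + 4 + 35 + 6 + 30 = 113; the blank must be 111 − 113 = -2.
Row 7 has -11 + 40 + 51 + 27 − 3 − 15 = 89; the blank must be 111 − 89 = 22.
Column 1 has 35 + 2 + 16 + 10 + 3 + 22 = 88; the blank must be 111 − 88 = 23.
Row 2 has 23 + 25 + 22 + 13 + 35 − 3 = 115; the blank must be 111 − 115 = -4.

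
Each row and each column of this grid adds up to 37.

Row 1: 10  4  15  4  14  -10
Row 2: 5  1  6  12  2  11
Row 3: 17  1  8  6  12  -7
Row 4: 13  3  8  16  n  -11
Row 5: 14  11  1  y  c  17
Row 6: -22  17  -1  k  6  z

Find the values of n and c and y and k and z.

n = 8, c = -5, y = -1, k = 0, z = 37

Column 6: -10 + 11 − 7 − 11 + 17 = 0, so its missing entry is 37 − 0 = 37.
Row 4: 13 + 3 + 8 + 16 − 11 = 29, so its missing entry is 37 − 29 = 8.
Column 5: 14 + 2 + 12 + 8 + 6 = 42, so its missing entry is 37 − 42 = -5.
Row 5: 14 + 11 + 1 − 5 + 17 = 38, so its missing entry is 37 − 38 = -1.
Row 6: -22 + 17 − 1 + 6 + 37 = 37, so its missing entry is 37 − 37 = 0.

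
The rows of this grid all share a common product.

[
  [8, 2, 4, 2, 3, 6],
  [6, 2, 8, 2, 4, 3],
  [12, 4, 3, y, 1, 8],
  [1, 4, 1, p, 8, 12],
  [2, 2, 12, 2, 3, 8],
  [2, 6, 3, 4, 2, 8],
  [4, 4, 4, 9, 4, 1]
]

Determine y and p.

y = 2, p = 6

Rows 1 and 5 each multiply to 2304, so every row has product 2304.
Row 3: 12×4×3×1×8 = 1152, so the missing entry is 2304 ÷ 1152 = 2.
Row 4: 1×4×1×8×12 = 384, so the missing entry is 2304 ÷ 384 = 6.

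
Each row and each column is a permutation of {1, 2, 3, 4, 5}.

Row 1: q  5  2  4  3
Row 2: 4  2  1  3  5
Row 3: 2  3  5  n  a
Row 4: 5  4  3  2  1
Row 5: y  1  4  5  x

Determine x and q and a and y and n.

x = 2, q = 1, a = 4, y = 3, n = 1

Cell (1,1): row 1 already has {2, 3, 4, 5} → 1.
At (row 5, col 1): column 1 already has {1, 2, 4, 5}, so the value is 3.
Cell (5,5): row 5 already has {1, 3, 4, 5} → 2.
Cell (3,5): column 5 already has {1, 2, 3, 5} → 4.
Cell (3,4): row 3 already has {2, 3, 4, 5} → 1.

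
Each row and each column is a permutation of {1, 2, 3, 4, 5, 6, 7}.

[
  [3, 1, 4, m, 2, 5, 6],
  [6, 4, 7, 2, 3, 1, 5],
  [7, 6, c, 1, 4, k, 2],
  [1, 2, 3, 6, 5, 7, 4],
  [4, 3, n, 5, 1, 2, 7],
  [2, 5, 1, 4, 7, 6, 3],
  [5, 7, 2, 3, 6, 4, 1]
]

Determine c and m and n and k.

c = 5, m = 7, n = 6, k = 3

Cell (1,4): row 1 already has {1, 2, 3, 4, 5, 6} → 7.
At (row 3, col 6): column 6 already has {1, 2, 4, 5, 6, 7}, so the value is 3.
For row 5, column 3: row 5 already has {1, 2, 3, 4, 5, 7}; that leaves 6.
At (row 3, col 3): row 3 already has {1, 2, 3, 4, 6, 7}, so the value is 5.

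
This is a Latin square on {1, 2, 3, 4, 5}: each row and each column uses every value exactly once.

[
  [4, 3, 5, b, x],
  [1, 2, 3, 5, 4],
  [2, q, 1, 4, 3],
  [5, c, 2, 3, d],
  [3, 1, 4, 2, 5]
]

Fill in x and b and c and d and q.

Cell (3,2): row 3 already has {1, 2, 3, 4} → 5.
Cell (4,2): column 2 already has {1, 2, 3, 5} → 4.
For row 4, column 5: row 4 already has {2, 3, 4, 5}; that leaves 1.
For row 1, column 5: column 5 already has {1, 3, 4, 5}; that leaves 2.
For row 1, column 4: row 1 already has {2, 3, 4, 5}; that leaves 1.

x = 2, b = 1, c = 4, d = 1, q = 5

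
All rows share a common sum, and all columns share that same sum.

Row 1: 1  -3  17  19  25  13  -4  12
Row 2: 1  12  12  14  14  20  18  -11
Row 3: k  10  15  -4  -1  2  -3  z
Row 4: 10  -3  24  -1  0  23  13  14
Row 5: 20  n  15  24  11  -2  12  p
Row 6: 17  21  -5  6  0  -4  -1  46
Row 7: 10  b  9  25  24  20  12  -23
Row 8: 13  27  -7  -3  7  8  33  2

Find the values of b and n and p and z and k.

b = 3, n = 13, p = -13, z = 53, k = 8

Rows 1 and 2 both sum to 80, so that's the common total.
The known cells in row 7 total 77, leaving 80 − 77 = 3 for the blank.
The known cells in column 1 total 72, leaving 80 − 72 = 8 for the blank.
The known cells in row 3 total 27, leaving 80 − 27 = 53 for the blank.
The known cells in column 2 total 67, leaving 80 − 67 = 13 for the blank.
The known cells in row 5 total 93, leaving 80 − 93 = -13 for the blank.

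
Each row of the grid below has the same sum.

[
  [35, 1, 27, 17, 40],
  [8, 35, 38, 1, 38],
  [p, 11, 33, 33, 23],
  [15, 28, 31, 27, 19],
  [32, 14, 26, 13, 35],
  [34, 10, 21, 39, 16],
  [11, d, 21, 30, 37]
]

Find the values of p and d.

p = 20, d = 21

The complete rows each total 120.
Row 3 is missing 120 − 100 = 20 (since 11 + 33 + 33 + 23 = 100).
Row 7 is missing 120 − 99 = 21 (since 11 + 21 + 30 + 37 = 99).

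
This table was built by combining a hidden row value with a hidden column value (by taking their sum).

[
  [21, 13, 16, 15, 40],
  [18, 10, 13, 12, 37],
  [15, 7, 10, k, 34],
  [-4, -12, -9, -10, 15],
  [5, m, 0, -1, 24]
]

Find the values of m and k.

The difference between any two rows is the same in every column — this is an addition table with the headers hidden.
Row 5 minus row 1 is 24 − 40 = -16, so its entry in column 2 is 13 + (-16) = -3.
Row 3 minus row 1 is 34 − 40 = -6, so its entry in column 4 is 15 + (-6) = 9.

m = -3, k = 9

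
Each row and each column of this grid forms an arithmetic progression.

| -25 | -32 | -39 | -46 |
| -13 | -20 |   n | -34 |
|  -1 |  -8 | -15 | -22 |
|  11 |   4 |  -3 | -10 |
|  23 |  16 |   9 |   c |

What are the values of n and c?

Along each row the entries change by -7 per step; down each column they change by 12.
Row 2: from -13 at column 1, stepping by -7 to column 3 gives -27.
Row 5: from 23 at column 1, stepping by -7 to column 4 gives 2.

n = -27, c = 2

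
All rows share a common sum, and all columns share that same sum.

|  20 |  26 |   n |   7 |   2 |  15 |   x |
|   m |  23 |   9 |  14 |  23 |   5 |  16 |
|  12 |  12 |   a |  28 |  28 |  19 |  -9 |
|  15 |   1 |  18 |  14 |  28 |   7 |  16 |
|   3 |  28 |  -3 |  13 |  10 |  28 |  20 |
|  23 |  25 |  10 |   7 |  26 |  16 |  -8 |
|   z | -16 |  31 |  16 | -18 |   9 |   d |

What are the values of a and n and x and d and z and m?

a = 9, n = 25, x = 4, d = 60, z = 17, m = 9

Rows 4 and 5 both sum to 99, so that's the common total.
Row 3: 12 + 12 + 28 + 28 + 19 − 9 = 90, so its missing entry is 99 − 90 = 9.
Row 2: 23 + 9 + 14 + 23 + 5 + 16 = 90, so its missing entry is 99 − 90 = 9.
Column 3: 9 + 9 + 18 − 3 + 10 + 31 = 74, so its missing entry is 99 − 74 = 25.
Row 1: 20 + 26 + 25 + 7 + 2 + 15 = 95, so its missing entry is 99 − 95 = 4.
Column 1: 20 + 9 + 12 + 15 + 3 + 23 = 82, so its missing entry is 99 − 82 = 17.
Row 7: 17 − 16 + 31 + 16 − 18 + 9 = 39, so its missing entry is 99 − 39 = 60.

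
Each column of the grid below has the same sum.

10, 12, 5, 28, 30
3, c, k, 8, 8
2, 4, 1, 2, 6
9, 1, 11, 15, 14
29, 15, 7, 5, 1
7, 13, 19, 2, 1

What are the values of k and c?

Column 4 sums to 60 and so does column 5; that's the common total.
In column 3 the known cells total 43, leaving 60 − 43 = 17.
In column 2 the known cells total 45, leaving 60 − 45 = 15.

k = 17, c = 15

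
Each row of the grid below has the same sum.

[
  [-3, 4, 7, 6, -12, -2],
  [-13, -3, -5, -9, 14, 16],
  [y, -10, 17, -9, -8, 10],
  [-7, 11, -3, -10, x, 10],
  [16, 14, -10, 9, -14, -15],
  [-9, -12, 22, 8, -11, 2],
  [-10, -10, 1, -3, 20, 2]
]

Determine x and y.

x = -1, y = 0

Row 1 sums to 0 and so does row 7; that's the common total.
In row 4 the known cells total 1, leaving 0 − 1 = -1.
In row 3 the known cells total 0, leaving 0 − 0 = 0.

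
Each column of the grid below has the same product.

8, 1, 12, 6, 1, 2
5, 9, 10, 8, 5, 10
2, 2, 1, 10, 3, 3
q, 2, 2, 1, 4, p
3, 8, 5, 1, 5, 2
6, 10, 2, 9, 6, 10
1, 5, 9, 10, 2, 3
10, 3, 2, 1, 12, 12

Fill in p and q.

Columns 2 and 4 each multiply to 43200, so every column has product 43200.
Column 6: 2×10×3×2×10×3×12 = 43200, so the missing entry is 43200 ÷ 43200 = 1.
Column 1: 8×5×2×3×6×1×10 = 14400, so the missing entry is 43200 ÷ 14400 = 3.

p = 1, q = 3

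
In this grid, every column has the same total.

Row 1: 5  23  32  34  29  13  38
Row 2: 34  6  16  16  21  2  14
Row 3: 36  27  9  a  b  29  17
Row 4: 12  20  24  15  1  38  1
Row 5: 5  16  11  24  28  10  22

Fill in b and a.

Column 2 sums to 92 and so does column 7; that's the common total.
In column 5 the known cells total 79, leaving 92 − 79 = 13.
In column 4 the known cells total 89, leaving 92 − 89 = 3.

b = 13, a = 3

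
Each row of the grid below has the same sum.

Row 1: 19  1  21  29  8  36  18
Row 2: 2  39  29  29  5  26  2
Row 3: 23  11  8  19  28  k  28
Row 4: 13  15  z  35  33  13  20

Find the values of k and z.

k = 15, z = 3

Row 1 sums to 132 and so does row 2; that's the common total.
In row 3 the known cells total 117, leaving 132 − 117 = 15.
In row 4 the known cells total 129, leaving 132 − 129 = 3.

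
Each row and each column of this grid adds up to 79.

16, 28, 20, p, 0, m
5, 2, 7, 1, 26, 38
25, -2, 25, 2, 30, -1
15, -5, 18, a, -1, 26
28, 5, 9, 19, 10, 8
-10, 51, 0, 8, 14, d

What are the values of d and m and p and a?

d = 16, m = -8, p = 23, a = 26

Row 6 has -10 + 51 + 0 + 8 + 14 = 63; the blank must be 79 − 63 = 16.
Row 4 has 15 − 5 + 18 − 1 + 26 = 53; the blank must be 79 − 53 = 26.
Column 6 has 38 − 1 + 26 + 8 + 16 = 87; the blank must be 79 − 87 = -8.
Row 1 has 16 + 28 + 20 + 0 − 8 = 56; the blank must be 79 − 56 = 23.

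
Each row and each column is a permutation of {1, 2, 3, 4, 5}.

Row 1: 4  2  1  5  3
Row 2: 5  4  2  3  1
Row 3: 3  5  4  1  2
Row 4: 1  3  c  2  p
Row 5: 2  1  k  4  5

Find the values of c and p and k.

For row 4, column 5: column 5 already has {1, 2, 3, 5}; that leaves 4.
For row 4, column 3: row 4 already has {1, 2, 3, 4}; that leaves 5.
At (row 5, col 3): row 5 already has {1, 2, 4, 5}, so the value is 3.

c = 5, p = 4, k = 3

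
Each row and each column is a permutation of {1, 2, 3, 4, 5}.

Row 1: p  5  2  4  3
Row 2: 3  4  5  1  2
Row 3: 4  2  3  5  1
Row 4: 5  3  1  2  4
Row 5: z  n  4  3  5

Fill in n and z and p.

At (row 5, col 2): column 2 already has {2, 3, 4, 5}, so the value is 1.
For row 5, column 1: row 5 already has {1, 3, 4, 5}; that leaves 2.
At (row 1, col 1): row 1 already has {2, 3, 4, 5}, so the value is 1.

n = 1, z = 2, p = 1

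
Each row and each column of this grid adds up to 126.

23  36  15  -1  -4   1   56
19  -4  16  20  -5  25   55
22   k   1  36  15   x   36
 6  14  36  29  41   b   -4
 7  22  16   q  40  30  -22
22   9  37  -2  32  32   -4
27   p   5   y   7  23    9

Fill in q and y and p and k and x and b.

q = 33, y = 11, p = 44, k = 5, x = 11, b = 4

Row 5: 7 + 22 + 16 + 40 + 30 − 22 = 93, so its missing entry is 126 − 93 = 33.
Column 4: -1 + 20 + 36 + 29 + 33 − 2 = 115, so its missing entry is 126 − 115 = 11.
Row 7: 27 + 5 + 11 + 7 + 23 + 9 = 82, so its missing entry is 126 − 82 = 44.
Column 2: 36 − 4 + 14 + 22 + 9 + 44 = 121, so its missing entry is 126 − 121 = 5.
Row 3: 22 + 5 + 1 + 36 + 15 + 36 = 115, so its missing entry is 126 − 115 = 11.
Row 4: 6 + 14 + 36 + 29 + 41 − 4 = 122, so its missing entry is 126 − 122 = 4.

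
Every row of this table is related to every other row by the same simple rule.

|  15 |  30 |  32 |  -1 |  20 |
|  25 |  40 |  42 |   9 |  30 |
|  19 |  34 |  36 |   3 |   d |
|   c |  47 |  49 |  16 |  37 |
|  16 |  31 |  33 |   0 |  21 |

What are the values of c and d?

The difference between any two rows is the same in every column — this is an addition table with the headers hidden.
Row 4 minus row 1 is 47 − 30 = 17, so its entry in column 1 is 15 + 17 = 32.
Row 3 minus row 1 is 34 − 30 = 4, so its entry in column 5 is 20 + 4 = 24.

c = 32, d = 24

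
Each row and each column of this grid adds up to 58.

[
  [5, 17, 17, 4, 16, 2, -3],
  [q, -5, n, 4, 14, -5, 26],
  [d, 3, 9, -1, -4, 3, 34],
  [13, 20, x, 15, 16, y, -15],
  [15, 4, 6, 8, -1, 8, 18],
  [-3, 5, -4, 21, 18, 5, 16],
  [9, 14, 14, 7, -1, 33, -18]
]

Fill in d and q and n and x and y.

d = 14, q = 5, n = 19, x = -3, y = 12

Row 3 has 3 + 9 − 1 − 4 + 3 + 34 = 44; the blank must be 58 − 44 = 14.
Column 1 has 5 + 14 + 13 + 15 − 3 + 9 = 53; the blank must be 58 − 53 = 5.
Row 2 has 5 − 5 + 4 + 14 − 5 + 26 = 39; the blank must be 58 − 39 = 19.
Column 3 has 17 + 19 + 9 + 6 − 4 + 14 = 61; the blank must be 58 − 61 = -3.
Row 4 has 13 + 20 − 3 + 15 + 16 − 15 = 46; the blank must be 58 − 46 = 12.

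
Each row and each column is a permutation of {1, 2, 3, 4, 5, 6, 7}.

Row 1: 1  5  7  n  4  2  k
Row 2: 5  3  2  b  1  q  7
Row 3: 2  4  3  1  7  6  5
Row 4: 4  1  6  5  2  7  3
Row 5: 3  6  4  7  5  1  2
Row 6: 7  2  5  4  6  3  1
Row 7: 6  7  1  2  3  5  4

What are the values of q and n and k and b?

Cell (2,6): column 6 already has {1, 2, 3, 5, 6, 7} → 4.
Cell (2,4): row 2 already has {1, 2, 3, 4, 5, 7} → 6.
For row 1, column 4: column 4 already has {1, 2, 4, 5, 6, 7}; that leaves 3.
For row 1, column 7: row 1 already has {1, 2, 3, 4, 5, 7}; that leaves 6.

q = 4, n = 3, k = 6, b = 6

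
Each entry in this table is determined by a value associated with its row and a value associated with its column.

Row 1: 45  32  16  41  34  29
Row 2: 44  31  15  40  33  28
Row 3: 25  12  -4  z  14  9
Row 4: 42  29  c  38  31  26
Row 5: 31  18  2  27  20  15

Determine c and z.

c = 13, z = 21

The difference between any two rows is the same in every column — this is an addition table with the headers hidden.
Row 4 minus row 1 is 42 − 45 = -3, so its entry in column 3 is 16 + (-3) = 13.
Row 3 minus row 1 is 25 − 45 = -20, so its entry in column 4 is 41 + (-20) = 21.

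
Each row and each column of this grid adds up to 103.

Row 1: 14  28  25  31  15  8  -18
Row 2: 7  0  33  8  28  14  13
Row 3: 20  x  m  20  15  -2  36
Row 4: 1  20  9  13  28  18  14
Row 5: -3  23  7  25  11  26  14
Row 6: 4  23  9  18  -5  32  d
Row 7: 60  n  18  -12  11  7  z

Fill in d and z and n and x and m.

d = 22, z = 22, n = -3, x = 12, m = 2

The known cells in row 6 total 81, leaving 103 − 81 = 22 for the blank.
The known cells in column 3 total 101, leaving 103 − 101 = 2 for the blank.
The known cells in row 3 total 91, leaving 103 − 91 = 12 for the blank.
The known cells in column 2 total 106, leaving 103 − 106 = -3 for the blank.
The known cells in row 7 total 81, leaving 103 − 81 = 22 for the blank.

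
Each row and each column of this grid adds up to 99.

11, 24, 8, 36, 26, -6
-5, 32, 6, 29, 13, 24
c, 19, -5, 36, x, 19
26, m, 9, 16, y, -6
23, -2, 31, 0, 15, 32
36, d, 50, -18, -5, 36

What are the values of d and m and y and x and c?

The known cells in column 1 total 91, leaving 99 − 91 = 8 for the blank.
The known cells in row 3 total 77, leaving 99 − 77 = 22 for the blank.
The known cells in column 5 total 71, leaving 99 − 71 = 28 for the blank.
The known cells in row 4 total 73, leaving 99 − 73 = 26 for the blank.
The known cells in row 6 total 99, leaving 99 − 99 = 0 for the blank.

d = 0, m = 26, y = 28, x = 22, c = 8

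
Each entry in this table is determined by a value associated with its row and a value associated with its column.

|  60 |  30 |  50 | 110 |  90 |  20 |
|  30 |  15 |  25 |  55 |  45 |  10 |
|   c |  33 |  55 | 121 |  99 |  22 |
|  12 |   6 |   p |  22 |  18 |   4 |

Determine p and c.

p = 10, c = 66

Each row is a constant multiple of every other row — this is a multiplication table with the headers hidden.
Row 4 is 22/110 = 1/5 times row 1, so its entry in column 3 is 50 × 1/5 = 10.
Row 3 is 121/110 = 11/10 times row 1, so its entry in column 1 is 60 × 11/10 = 66.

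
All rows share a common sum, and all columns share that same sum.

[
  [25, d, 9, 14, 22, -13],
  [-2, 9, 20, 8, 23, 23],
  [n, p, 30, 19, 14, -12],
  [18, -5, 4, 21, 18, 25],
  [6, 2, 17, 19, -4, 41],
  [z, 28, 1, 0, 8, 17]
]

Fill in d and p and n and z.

d = 24, p = 23, n = 7, z = 27

Rows 2 and 4 both sum to 81, so that's the common total.
Row 1 has 25 + 9 + 14 + 22 − 13 = 57; the blank must be 81 − 57 = 24.
Row 6 has 28 + 1 + 0 + 8 + 17 = 54; the blank must be 81 − 54 = 27.
Column 1 has 25 − 2 + 18 + 6 + 27 = 74; the blank must be 81 − 74 = 7.
Row 3 has 7 + 30 + 19 + 14 − 12 = 58; the blank must be 81 − 58 = 23.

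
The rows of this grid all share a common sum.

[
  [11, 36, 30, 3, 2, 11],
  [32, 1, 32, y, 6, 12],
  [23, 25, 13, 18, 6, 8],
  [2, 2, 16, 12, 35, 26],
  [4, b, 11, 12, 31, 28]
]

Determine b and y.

Row 3 sums to 93 and so does row 4; that's the common total.
In row 5 the known cells total 86, leaving 93 − 86 = 7.
In row 2 the known cells total 83, leaving 93 − 83 = 10.

b = 7, y = 10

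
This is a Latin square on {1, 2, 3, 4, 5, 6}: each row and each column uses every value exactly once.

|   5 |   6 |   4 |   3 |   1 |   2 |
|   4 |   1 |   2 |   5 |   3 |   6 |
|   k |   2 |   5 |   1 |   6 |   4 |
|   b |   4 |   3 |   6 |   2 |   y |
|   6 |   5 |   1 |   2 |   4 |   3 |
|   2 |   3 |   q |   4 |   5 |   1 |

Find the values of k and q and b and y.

k = 3, q = 6, b = 1, y = 5

Cell (3,1): row 3 already has {1, 2, 4, 5, 6} → 3.
At (row 4, col 1): column 1 already has {2, 3, 4, 5, 6}, so the value is 1.
For row 4, column 6: row 4 already has {1, 2, 3, 4, 6}; that leaves 5.
At (row 6, col 3): row 6 already has {1, 2, 3, 4, 5}, so the value is 6.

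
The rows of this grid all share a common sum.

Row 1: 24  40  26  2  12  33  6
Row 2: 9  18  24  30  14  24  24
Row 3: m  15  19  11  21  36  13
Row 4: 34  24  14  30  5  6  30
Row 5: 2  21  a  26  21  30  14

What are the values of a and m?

The complete rows each total 143.
Row 5 is missing 143 − 114 = 29 (since 2 + 21 + 26 + 21 + 30 + 14 = 114).
Row 3 is missing 143 − 115 = 28 (since 15 + 19 + 11 + 21 + 36 + 13 = 115).

a = 29, m = 28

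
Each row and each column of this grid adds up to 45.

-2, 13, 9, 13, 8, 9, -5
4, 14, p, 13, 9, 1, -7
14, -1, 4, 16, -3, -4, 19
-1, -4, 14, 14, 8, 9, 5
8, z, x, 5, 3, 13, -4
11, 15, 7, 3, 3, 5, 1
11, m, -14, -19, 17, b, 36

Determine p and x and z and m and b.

p = 11, x = 14, z = 6, m = 2, b = 12

The known cells in row 2 total 34, leaving 45 − 34 = 11 for the blank.
The known cells in column 6 total 33, leaving 45 − 33 = 12 for the blank.
The known cells in row 7 total 43, leaving 45 − 43 = 2 for the blank.
The known cells in column 3 total 31, leaving 45 − 31 = 14 for the blank.
The known cells in row 5 total 39, leaving 45 − 39 = 6 for the blank.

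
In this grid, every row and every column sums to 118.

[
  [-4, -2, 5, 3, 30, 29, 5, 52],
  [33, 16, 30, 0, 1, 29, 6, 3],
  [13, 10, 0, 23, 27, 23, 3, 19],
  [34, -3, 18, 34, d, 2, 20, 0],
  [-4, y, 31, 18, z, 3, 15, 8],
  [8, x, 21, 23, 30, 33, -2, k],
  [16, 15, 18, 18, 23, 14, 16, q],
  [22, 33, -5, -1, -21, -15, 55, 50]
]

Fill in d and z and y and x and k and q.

Row 4 has 34 − 3 + 18 + 34 + 2 + 20 + 0 = 105; the blank must be 118 − 105 = 13.
Column 5 has 30 + 1 + 27 + 13 + 30 + 23 − 21 = 103; the blank must be 118 − 103 = 15.
Row 7 has 16 + 15 + 18 + 18 + 23 + 14 + 16 = 120; the blank must be 118 − 120 = -2.
Column 8 has 52 + 3 + 19 + 0 + 8 − 2 + 50 = 130; the blank must be 118 − 130 = -12.
Row 6 has 8 + 21 + 23 + 30 + 33 − 2 − 12 = 101; the blank must be 118 − 101 = 17.
Row 5 has -4 + 31 + 18 + 15 + 3 + 15 + 8 = 86; the blank must be 118 − 86 = 32.

d = 13, z = 15, y = 32, x = 17, k = -12, q = -2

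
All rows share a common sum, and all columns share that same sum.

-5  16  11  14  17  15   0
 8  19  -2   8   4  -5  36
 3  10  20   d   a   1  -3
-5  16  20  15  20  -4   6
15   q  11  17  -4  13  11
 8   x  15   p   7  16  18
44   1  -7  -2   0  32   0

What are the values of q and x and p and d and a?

Rows 1 and 2 both sum to 68, so that's the common total.
Column 5 has 17 + 4 + 20 − 4 + 7 + 0 = 44; the blank must be 68 − 44 = 24.
Row 3 has 3 + 10 + 20 + 24 + 1 − 3 = 55; the blank must be 68 − 55 = 13.
Column 4 has 14 + 8 + 13 + 15 + 17 − 2 = 65; the blank must be 68 − 65 = 3.
Row 6 has 8 + 15 + 3 + 7 + 16 + 18 = 67; the blank must be 68 − 67 = 1.
Row 5 has 15 + 11 + 17 − 4 + 13 + 11 = 63; the blank must be 68 − 63 = 5.

q = 5, x = 1, p = 3, d = 13, a = 24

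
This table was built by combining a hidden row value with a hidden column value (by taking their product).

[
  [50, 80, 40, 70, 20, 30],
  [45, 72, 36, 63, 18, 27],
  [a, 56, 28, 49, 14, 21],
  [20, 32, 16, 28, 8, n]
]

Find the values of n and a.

n = 12, a = 35

Each row is a constant multiple of every other row — this is a multiplication table with the headers hidden.
Row 4 is 32/80 = 2/5 times row 1, so its entry in column 6 is 30 × 2/5 = 12.
Row 3 is 56/80 = 7/10 times row 1, so its entry in column 1 is 50 × 7/10 = 35.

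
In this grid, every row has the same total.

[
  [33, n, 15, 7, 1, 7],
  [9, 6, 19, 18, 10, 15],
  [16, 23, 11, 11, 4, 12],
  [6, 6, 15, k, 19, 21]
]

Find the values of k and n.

k = 10, n = 14

Rows 2 and 3 both add up to 77, so every row sums to 77.
Row 4: 6 + 6 + 15 + 19 + 21 = 67, so the missing entry is 77 − 67 = 10.
Row 1: 33 + 15 + 7 + 1 + 7 = 63, so the missing entry is 77 − 63 = 14.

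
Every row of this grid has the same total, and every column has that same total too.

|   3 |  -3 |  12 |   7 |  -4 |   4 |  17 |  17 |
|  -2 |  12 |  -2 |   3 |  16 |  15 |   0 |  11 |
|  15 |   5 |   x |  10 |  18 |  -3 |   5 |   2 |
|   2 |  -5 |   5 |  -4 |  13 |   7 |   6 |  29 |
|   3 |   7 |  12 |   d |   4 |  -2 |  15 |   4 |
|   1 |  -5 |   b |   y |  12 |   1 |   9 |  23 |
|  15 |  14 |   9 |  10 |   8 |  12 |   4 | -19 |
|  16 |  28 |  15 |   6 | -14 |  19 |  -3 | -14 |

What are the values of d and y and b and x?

d = 10, y = 11, b = 1, x = 1

Rows 1 and 2 both sum to 53, so that's the common total.
Row 3 has 15 + 5 + 10 + 18 − 3 + 5 + 2 = 52; the blank must be 53 − 52 = 1.
Column 3 has 12 − 2 + 1 + 5 + 12 + 9 + 15 = 52; the blank must be 53 − 52 = 1.
Row 6 has 1 − 5 + 1 + 12 + 1 + 9 + 23 = 42; the blank must be 53 − 42 = 11.
Row 5 has 3 + 7 + 12 + 4 − 2 + 15 + 4 = 43; the blank must be 53 − 43 = 10.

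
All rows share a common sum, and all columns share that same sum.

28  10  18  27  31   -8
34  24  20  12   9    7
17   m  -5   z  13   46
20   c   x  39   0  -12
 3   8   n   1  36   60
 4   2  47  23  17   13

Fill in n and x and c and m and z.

Rows 1 and 2 both sum to 106, so that's the common total.
Row 5: 3 + 8 + 1 + 36 + 60 = 108, so its missing entry is 106 − 108 = -2.
Column 4: 27 + 12 + 39 + 1 + 23 = 102, so its missing entry is 106 − 102 = 4.
Row 3: 17 − 5 + 4 + 13 + 46 = 75, so its missing entry is 106 − 75 = 31.
Column 2: 10 + 24 + 31 + 8 + 2 = 75, so its missing entry is 106 − 75 = 31.
Row 4: 20 + 31 + 39 + 0 − 12 = 78, so its missing entry is 106 − 78 = 28.

n = -2, x = 28, c = 31, m = 31, z = 4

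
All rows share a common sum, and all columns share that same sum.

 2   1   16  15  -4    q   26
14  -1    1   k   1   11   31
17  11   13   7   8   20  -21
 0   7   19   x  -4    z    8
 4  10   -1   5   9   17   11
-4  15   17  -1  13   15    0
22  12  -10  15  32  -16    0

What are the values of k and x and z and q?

k = -2, x = 16, z = 9, q = -1

Rows 3 and 5 both sum to 55, so that's the common total.
Row 2 has 14 − 1 + 1 + 1 + 11 + 31 = 57; the blank must be 55 − 57 = -2.
Column 4 has 15 − 2 + 7 + 5 − 1 + 15 = 39; the blank must be 55 − 39 = 16.
Row 4 has 0 + 7 + 19 + 16 − 4 + 8 = 46; the blank must be 55 − 46 = 9.
Row 1 has 2 + 1 + 16 + 15 − 4 + 26 = 56; the blank must be 55 − 56 = -1.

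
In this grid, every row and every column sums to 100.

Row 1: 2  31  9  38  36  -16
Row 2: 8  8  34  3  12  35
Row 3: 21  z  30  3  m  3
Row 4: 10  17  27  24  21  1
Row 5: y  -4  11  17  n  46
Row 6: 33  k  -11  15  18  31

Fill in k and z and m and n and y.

The known cells in column 1 total 74, leaving 100 − 74 = 26 for the blank.
The known cells in row 5 total 96, leaving 100 − 96 = 4 for the blank.
The known cells in column 5 total 91, leaving 100 − 91 = 9 for the blank.
The known cells in row 3 total 66, leaving 100 − 66 = 34 for the blank.
The known cells in row 6 total 86, leaving 100 − 86 = 14 for the blank.

k = 14, z = 34, m = 9, n = 4, y = 26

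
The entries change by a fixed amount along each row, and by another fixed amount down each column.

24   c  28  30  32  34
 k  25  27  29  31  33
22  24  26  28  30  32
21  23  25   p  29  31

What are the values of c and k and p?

Along each row the entries change by 2 per step; down each column they change by -1.
Row 1: from 24 at column 1, stepping by 2 to column 2 gives 26.
Row 2: from 25 at column 2, stepping by 2 to column 1 gives 23.
Row 4: from 21 at column 1, stepping by 2 to column 4 gives 27.

c = 26, k = 23, p = 27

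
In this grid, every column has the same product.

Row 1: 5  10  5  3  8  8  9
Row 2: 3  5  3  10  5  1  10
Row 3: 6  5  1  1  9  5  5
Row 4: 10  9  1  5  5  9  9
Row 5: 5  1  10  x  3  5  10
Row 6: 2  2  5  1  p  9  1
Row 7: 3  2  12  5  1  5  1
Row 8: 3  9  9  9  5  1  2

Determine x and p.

x = 12, p = 3

Columns 2 and 6 each multiply to 81000, so every column has product 81000.
Column 4: 3×10×1×5×1×5×9 = 6750, so the missing entry is 81000 ÷ 6750 = 12.
Column 5: 8×5×9×5×3×1×5 = 27000, so the missing entry is 81000 ÷ 27000 = 3.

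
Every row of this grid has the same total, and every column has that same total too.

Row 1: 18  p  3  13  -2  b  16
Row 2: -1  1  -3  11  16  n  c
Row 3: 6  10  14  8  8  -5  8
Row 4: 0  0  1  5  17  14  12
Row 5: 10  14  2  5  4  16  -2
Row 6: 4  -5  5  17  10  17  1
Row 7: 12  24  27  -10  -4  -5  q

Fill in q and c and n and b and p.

Rows 3 and 4 both sum to 49, so that's the common total.
The known cells in column 2 total 44, leaving 49 − 44 = 5 for the blank.
The known cells in row 1 total 53, leaving 49 − 53 = -4 for the blank.
The known cells in column 6 total 33, leaving 49 − 33 = 16 for the blank.
The known cells in row 7 total 44, leaving 49 − 44 = 5 for the blank.
The known cells in row 2 total 40, leaving 49 − 40 = 9 for the blank.

q = 5, c = 9, n = 16, b = -4, p = 5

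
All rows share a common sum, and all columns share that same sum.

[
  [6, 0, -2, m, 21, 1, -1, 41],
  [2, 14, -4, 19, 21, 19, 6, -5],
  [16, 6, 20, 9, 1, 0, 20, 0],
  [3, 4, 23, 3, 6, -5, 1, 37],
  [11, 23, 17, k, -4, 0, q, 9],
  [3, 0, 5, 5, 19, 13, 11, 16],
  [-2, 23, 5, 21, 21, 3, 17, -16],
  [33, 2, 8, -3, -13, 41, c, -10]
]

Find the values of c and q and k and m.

Rows 2 and 3 both sum to 72, so that's the common total.
The known cells in row 1 total 66, leaving 72 − 66 = 6 for the blank.
The known cells in row 8 total 58, leaving 72 − 58 = 14 for the blank.
The known cells in column 7 total 68, leaving 72 − 68 = 4 for the blank.
The known cells in row 5 total 60, leaving 72 − 60 = 12 for the blank.

c = 14, q = 4, k = 12, m = 6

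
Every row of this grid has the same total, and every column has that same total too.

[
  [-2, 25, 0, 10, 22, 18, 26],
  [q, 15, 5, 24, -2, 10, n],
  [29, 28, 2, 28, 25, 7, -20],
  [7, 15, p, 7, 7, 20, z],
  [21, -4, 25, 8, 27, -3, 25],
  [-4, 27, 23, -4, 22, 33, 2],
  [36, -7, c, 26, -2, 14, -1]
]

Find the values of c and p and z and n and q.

Rows 1 and 3 both sum to 99, so that's the common total.
Row 7: 36 − 7 + 26 − 2 + 14 − 1 = 66, so its missing entry is 99 − 66 = 33.
Column 1: -2 + 29 + 7 + 21 − 4 + 36 = 87, so its missing entry is 99 − 87 = 12.
Row 2: 12 + 15 + 5 + 24 − 2 + 10 = 64, so its missing entry is 99 − 64 = 35.
Column 7: 26 + 35 − 20 + 25 + 2 − 1 = 67, so its missing entry is 99 − 67 = 32.
Row 4: 7 + 15 + 7 + 7 + 20 + 32 = 88, so its missing entry is 99 − 88 = 11.

c = 33, p = 11, z = 32, n = 35, q = 12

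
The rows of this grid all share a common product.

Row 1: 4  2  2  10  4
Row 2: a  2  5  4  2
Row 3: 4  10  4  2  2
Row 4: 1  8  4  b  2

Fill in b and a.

Rows 1 and 3 each multiply to 640, so every row has product 640.
Row 4: 1×8×4×2 = 64, so the missing entry is 640 ÷ 64 = 10.
Row 2: 2×5×4×2 = 80, so the missing entry is 640 ÷ 80 = 8.

b = 10, a = 8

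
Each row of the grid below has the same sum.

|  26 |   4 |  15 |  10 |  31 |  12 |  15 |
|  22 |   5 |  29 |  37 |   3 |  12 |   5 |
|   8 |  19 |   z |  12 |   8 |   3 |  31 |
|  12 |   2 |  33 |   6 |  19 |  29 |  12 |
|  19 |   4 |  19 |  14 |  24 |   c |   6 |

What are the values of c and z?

c = 27, z = 32

Rows 2 and 4 both add up to 113, so every row sums to 113.
Row 5: 19 + 4 + 19 + 14 + 24 + 6 = 86, so the missing entry is 113 − 86 = 27.
Row 3: 8 + 19 + 12 + 8 + 3 + 31 = 81, so the missing entry is 113 − 81 = 32.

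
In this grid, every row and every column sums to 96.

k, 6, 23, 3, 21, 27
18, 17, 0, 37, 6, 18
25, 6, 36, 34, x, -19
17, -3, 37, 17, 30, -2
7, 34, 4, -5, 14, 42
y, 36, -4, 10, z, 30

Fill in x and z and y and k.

The known cells in row 3 total 82, leaving 96 − 82 = 14 for the blank.
The known cells in column 5 total 85, leaving 96 − 85 = 11 for the blank.
The known cells in row 6 total 83, leaving 96 − 83 = 13 for the blank.
The known cells in row 1 total 80, leaving 96 − 80 = 16 for the blank.

x = 14, z = 11, y = 13, k = 16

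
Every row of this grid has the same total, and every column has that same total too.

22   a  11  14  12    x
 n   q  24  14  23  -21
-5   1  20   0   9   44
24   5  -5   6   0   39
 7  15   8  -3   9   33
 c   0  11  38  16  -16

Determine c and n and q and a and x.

Rows 3 and 4 both sum to 69, so that's the common total.
Row 6: 0 + 11 + 38 + 16 − 16 = 49, so its missing entry is 69 − 49 = 20.
Column 6: -21 + 44 + 39 + 33 − 16 = 79, so its missing entry is 69 − 79 = -10.
Row 1: 22 + 11 + 14 + 12 − 10 = 49, so its missing entry is 69 − 49 = 20.
Column 2: 20 + 1 + 5 + 15 + 0 = 41, so its missing entry is 69 − 41 = 28.
Row 2: 28 + 24 + 14 + 23 − 21 = 68, so its missing entry is 69 − 68 = 1.

c = 20, n = 1, q = 28, a = 20, x = -10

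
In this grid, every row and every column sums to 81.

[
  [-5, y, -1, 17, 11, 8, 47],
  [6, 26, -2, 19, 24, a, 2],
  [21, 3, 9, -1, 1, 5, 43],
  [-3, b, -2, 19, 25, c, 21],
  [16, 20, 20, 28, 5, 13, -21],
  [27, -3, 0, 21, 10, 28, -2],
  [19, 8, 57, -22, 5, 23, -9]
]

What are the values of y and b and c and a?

Row 1: -5 − 1 + 17 + 11 + 8 + 47 = 77, so its missing entry is 81 − 77 = 4.
Column 2: 4 + 26 + 3 + 20 − 3 + 8 = 58, so its missing entry is 81 − 58 = 23.
Row 4: -3 + 23 − 2 + 19 + 25 + 21 = 83, so its missing entry is 81 − 83 = -2.
Row 2: 6 + 26 − 2 + 19 + 24 + 2 = 75, so its missing entry is 81 − 75 = 6.

y = 4, b = 23, c = -2, a = 6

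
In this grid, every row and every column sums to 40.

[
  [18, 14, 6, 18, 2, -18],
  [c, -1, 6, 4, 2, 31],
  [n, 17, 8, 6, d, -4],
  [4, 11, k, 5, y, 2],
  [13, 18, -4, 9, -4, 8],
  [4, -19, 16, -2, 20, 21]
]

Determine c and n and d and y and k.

Row 2 has -1 + 6 + 4 + 2 + 31 = 42; the blank must be 40 − 42 = -2.
Column 1 has 18 − 2 + 4 + 13 + 4 = 37; the blank must be 40 − 37 = 3.
Row 3 has 3 + 17 + 8 + 6 − 4 = 30; the blank must be 40 − 30 = 10.
Column 5 has 2 + 2 + 10 − 4 + 20 = 30; the blank must be 40 − 30 = 10.
Row 4 has 4 + 11 + 5 + 10 + 2 = 32; the blank must be 40 − 32 = 8.

c = -2, n = 3, d = 10, y = 10, k = 8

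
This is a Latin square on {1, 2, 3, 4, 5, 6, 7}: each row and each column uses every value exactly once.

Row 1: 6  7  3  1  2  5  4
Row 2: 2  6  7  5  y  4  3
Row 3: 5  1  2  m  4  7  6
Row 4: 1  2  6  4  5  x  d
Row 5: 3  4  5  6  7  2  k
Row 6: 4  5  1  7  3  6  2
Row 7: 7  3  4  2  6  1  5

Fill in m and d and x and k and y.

Cell (5,7): row 5 already has {2, 3, 4, 5, 6, 7} → 1.
Cell (2,5): row 2 already has {2, 3, 4, 5, 6, 7} → 1.
For row 3, column 4: row 3 already has {1, 2, 4, 5, 6, 7}; that leaves 3.
At (row 4, col 7): column 7 already has {1, 2, 3, 4, 5, 6}, so the value is 7.
For row 4, column 6: row 4 already has {1, 2, 4, 5, 6, 7}; that leaves 3.

m = 3, d = 7, x = 3, k = 1, y = 1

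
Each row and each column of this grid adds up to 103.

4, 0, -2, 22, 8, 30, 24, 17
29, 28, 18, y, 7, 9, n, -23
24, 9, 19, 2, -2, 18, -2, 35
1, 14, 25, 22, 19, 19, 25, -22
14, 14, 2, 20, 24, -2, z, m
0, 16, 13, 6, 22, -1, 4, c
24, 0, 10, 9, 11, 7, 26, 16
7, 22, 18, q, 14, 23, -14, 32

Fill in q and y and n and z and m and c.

The known cells in row 6 total 60, leaving 103 − 60 = 43 for the blank.
The known cells in row 8 total 102, leaving 103 − 102 = 1 for the blank.
The known cells in column 4 total 82, leaving 103 − 82 = 21 for the blank.
The known cells in row 2 total 89, leaving 103 − 89 = 14 for the blank.
The known cells in column 7 total 77, leaving 103 − 77 = 26 for the blank.
The known cells in row 5 total 98, leaving 103 − 98 = 5 for the blank.

q = 1, y = 21, n = 14, z = 26, m = 5, c = 43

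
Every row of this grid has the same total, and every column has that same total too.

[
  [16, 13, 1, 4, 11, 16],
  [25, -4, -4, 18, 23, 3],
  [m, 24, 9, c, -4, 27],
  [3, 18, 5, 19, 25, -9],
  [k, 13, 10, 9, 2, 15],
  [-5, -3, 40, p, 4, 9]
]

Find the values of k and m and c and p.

k = 12, m = 10, c = -5, p = 16

Rows 1 and 2 both sum to 61, so that's the common total.
Row 6 has -5 − 3 + 40 + 4 + 9 = 45; the blank must be 61 − 45 = 16.
Column 4 has 4 + 18 + 19 + 9 + 16 = 66; the blank must be 61 − 66 = -5.
Row 5 has 13 + 10 + 9 + 2 + 15 = 49; the blank must be 61 − 49 = 12.
Row 3 has 24 + 9 − 5 − 4 + 27 = 51; the blank must be 61 − 51 = 10.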